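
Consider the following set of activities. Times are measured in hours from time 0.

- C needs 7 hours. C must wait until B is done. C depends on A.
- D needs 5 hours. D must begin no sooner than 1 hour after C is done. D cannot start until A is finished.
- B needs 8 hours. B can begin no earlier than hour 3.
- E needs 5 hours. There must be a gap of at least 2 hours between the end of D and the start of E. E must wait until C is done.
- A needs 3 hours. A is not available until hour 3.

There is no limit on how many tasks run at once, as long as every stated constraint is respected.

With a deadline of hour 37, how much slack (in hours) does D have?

B cannot begin until its own release at hour 3. It runs from hour 3 to 3 + 8 = hour 11.
After its own release at hour 3, A can start at hour 3 and finishes at hour 6.
C has to wait for B (finishes hour 11); A (finishes hour 6). The latest of these is hour 11, so C runs hour 11 to 11 + 7 = hour 18.
D needs all of C (finishes hour 18, plus 1-hour gap → hour 19); A (finishes hour 6). That puts its earliest start at hour 19; it finishes at 19 + 5 = hour 24.

Working backward from the deadline:
Nothing follows E; the deadline of hour 37 is its only limit. It must start by 37 − 5 = hour 32.
D feeds into E (must start by hour 32, minus 2-hour gap → hour 30); so D must finish by hour 30 and therefore start by hour 25.
So D can start as early as hour 19 and as late as hour 25, giving 25 − 19 = 6 hours of slack.

6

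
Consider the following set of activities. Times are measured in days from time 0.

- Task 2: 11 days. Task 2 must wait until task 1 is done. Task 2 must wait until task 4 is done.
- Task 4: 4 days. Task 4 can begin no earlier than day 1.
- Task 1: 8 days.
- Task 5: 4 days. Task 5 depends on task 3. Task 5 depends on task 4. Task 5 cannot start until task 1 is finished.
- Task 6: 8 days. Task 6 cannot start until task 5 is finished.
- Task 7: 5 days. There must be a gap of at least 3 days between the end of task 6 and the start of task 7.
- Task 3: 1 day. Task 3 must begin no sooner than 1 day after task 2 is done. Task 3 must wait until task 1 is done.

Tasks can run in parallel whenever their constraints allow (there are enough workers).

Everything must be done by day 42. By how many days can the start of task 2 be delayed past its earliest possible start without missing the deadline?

1

After its own release at day 1, task 4 can start at day 1 and finishes at day 5.
Nothing blocks task 1, so it runs from day 0 to day 8.
Task 2 cannot start until task 1 (finishes day 8); task 4 (finishes day 5). The controlling bound is day 8, so task 2 finishes at 8 + 11 = day 19.

Working backward from the deadline:
Task 7 has no dependents, so it just needs to finish by day 42. Starting by 42 − 5 = day 37 achieves that.
Since task 7 (must start by day 37, minus 3-day gap → day 34) depends on it, task 6 must finish by day 34. Backing off its 8-day duration gives a latest start of day 26.
Task 5 feeds into task 6 (must start by day 26); so task 5 must finish by day 26 and therefore start by day 22.
Task 3 feeds into task 5 (must start by day 22); so task 3 must finish by day 22 and therefore start by day 21.
Task 2 has to be done before task 3 (must start by day 21, minus 1-day gap → day 20). That means finishing by day 20, i.e. starting by 20 − 11 = day 9.
So task 2 can start as early as day 8 and as late as day 9, giving 9 − 8 = 1 day of slack.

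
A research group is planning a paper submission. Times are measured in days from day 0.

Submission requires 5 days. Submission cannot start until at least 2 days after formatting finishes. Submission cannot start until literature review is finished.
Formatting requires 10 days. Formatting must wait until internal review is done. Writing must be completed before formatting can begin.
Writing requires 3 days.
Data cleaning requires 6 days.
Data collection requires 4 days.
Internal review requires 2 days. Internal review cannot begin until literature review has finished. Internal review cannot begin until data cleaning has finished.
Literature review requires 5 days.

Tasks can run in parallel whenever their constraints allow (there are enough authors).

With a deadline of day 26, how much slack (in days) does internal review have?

Nothing blocks data cleaning, so it runs from day 0 to day 6.
Literature review has no prerequisites, so it starts at day 0 and finishes at day 5.
Internal review has to wait for literature review (finishes day 5); data cleaning (finishes day 6). The latest of these is day 6, so internal review runs day 6 to 6 + 2 = day 8.

Working backward from the deadline:
To finish by day 26, submission (duration 5) must start no later than day 21.
Since submission (must start by day 21, minus 2-day gap → day 19) depends on it, formatting must finish by day 19. Backing off its 10-day duration gives a latest start of day 9.
Internal review must finish before formatting (must start by day 9). With a 2-day duration, internal review must start by 9 − 2 = day 7.
So internal review can start as early as day 6 and as late as day 7, giving 7 − 6 = 1 day of slack.

1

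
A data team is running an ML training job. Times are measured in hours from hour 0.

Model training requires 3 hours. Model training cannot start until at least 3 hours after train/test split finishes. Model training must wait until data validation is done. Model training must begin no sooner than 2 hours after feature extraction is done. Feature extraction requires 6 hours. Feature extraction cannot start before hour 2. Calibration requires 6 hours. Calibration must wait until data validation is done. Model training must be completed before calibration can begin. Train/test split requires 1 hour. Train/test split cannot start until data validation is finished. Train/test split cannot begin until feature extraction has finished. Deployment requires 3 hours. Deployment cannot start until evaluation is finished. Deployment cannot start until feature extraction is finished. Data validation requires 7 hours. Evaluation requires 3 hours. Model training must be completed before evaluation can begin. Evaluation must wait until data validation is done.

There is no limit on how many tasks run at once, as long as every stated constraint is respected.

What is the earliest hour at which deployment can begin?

After its own release at hour 2, feature extraction can start at hour 2 and finishes at hour 8.
Nothing blocks data validation, so it runs from hour 0 to hour 7.
Train/test split has to wait for data validation (finishes hour 7); feature extraction (finishes hour 8). The latest of these is hour 8, so train/test split runs hour 8 to 8 + 1 = hour 9.
Model training has to wait for train/test split (finishes hour 9, plus 3-hour gap → hour 12); data validation (finishes hour 7); feature extraction (finishes hour 8, plus 2-hour gap → hour 10). The latest of these is hour 12, so model training runs hour 12 to 12 + 3 = hour 15.
Evaluation has to wait for model training (finishes hour 15); data validation (finishes hour 7). The latest of these is hour 15, so evaluation runs hour 15 to 15 + 3 = hour 18.
Deployment waits on evaluation (finishes hour 18); feature extraction (finishes hour 8). The latest of these is hour 18, which is the earliest deployment can start.

18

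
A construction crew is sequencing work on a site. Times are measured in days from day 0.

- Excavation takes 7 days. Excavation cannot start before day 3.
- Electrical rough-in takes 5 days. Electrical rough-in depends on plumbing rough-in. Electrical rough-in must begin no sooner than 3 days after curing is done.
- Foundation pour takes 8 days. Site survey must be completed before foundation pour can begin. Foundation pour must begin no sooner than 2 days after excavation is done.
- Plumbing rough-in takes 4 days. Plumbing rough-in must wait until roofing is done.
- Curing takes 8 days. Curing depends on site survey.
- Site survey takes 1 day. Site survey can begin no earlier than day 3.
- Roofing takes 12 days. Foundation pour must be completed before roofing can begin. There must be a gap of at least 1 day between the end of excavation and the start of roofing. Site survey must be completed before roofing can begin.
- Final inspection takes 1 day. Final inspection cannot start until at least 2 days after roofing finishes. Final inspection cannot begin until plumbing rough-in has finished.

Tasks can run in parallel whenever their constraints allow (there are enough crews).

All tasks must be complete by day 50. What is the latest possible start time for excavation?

To finish by day 50, electrical rough-in (duration 5) must start no later than day 45.
Final inspection has no dependents, so it just needs to finish by day 50. Starting by 50 − 1 = day 49 achieves that.
Plumbing rough-in has several dependents: electrical rough-in (must start by day 45); final inspection (must start by day 49). The earliest of those limits is day 45, so plumbing rough-in must start by 45 − 4 = day 41.
Roofing has several dependents: plumbing rough-in (must start by day 41); final inspection (must start by day 49, minus 2-day gap → day 47). The earliest of those limits is day 41, so roofing must start by 41 − 12 = day 29.
Foundation pour feeds into roofing (must start by day 29); so foundation pour must finish by day 29 and therefore start by day 21.
Excavation has several dependents: foundation pour (must start by day 21, minus 2-day gap → day 19); roofing (must start by day 29, minus 1-day gap → day 28). The earliest of those limits is day 19, so excavation must start by 19 − 7 = day 12.

12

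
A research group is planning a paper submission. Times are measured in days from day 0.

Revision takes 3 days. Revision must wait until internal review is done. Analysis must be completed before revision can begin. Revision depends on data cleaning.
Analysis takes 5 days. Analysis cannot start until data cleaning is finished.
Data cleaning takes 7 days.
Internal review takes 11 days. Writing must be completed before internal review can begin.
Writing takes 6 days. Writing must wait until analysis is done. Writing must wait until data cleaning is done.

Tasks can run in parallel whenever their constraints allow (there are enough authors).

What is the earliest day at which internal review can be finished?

Data cleaning can start immediately at day 0; it finishes at day 7.
Analysis waits on data cleaning (finishes day 7), so it starts at day 7 and finishes at 7 + 5 = day 12.
For writing: analysis (finishes day 12); data cleaning (finishes day 7). Taking the maximum gives a start of day 12, and it finishes at 12 + 6 = day 18.
Internal review cannot begin until writing (finishes day 18). It runs from day 18 to 18 + 11 = day 29.

29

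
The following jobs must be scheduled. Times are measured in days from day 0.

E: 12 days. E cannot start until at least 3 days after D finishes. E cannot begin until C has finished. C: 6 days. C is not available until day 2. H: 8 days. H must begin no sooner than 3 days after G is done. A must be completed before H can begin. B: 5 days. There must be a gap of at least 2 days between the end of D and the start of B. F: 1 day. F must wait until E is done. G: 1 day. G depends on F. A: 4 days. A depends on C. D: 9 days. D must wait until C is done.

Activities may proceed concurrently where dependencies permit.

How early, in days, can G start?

33

C cannot begin until its own release at day 2. It runs from day 2 to 2 + 6 = day 8.
D cannot begin until C (finishes day 8). It runs from day 8 to 8 + 9 = day 17.
E has to wait for D (finishes day 17, plus 3-day gap → day 20); C (finishes day 8). The latest of these is day 20, so E runs day 20 to 20 + 12 = day 32.
F cannot begin until E (finishes day 32). It runs from day 32 to 32 + 1 = day 33.
G waits on F (finishes day 33), so the earliest it can start is day 33.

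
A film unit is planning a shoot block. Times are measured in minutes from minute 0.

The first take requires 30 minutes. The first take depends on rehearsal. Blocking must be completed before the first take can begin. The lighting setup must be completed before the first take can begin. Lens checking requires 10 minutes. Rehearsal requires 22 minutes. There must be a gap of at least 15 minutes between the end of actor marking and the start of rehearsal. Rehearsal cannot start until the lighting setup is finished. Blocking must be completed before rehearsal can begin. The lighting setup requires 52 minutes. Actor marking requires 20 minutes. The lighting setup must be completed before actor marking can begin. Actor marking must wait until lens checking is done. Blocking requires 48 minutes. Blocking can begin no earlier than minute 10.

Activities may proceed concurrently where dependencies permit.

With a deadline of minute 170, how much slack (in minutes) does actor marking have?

Lens checking has no prerequisites, so it starts at minute 0 and finishes at minute 10.
Nothing blocks the lighting setup, so it runs from minute 0 to minute 52.
Actor marking needs all of the lighting setup (finishes minute 52); lens checking (finishes minute 10). That puts its earliest start at minute 52; it finishes at 52 + 20 = minute 72.

Working backward from the deadline:
The first take must finish by minute 170; it takes 30 minutes, so it must start by 170 − 30 = minute 140.
Rehearsal must finish before the first take (must start by minute 140). With a 22-minute duration, rehearsal must start by 140 − 22 = minute 118.
Actor marking feeds into rehearsal (must start by minute 118, minus 15-minute gap → minute 103); so actor marking must finish by minute 103 and therefore start by minute 83.
So actor marking can start as early as minute 52 and as late as minute 83, giving 83 − 52 = 31 minutes of slack.

31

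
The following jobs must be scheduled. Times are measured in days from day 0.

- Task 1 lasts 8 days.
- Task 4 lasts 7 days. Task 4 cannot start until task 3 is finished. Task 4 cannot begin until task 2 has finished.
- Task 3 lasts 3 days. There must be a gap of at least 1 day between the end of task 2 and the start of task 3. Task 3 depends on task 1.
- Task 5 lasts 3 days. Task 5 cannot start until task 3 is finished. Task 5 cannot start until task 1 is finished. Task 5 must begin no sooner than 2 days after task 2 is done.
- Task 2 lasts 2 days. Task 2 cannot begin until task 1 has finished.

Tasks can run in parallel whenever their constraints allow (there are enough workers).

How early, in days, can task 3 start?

Task 1 can start immediately at day 0; it finishes at day 8.
Task 2 waits on task 1 (finishes day 8), so it starts at day 8 and finishes at 8 + 2 = day 10.
Task 3 waits on task 2 (finishes day 10, plus 1-day gap → day 11); task 1 (finishes day 8). The latest of these is day 11, which is the earliest task 3 can start.

11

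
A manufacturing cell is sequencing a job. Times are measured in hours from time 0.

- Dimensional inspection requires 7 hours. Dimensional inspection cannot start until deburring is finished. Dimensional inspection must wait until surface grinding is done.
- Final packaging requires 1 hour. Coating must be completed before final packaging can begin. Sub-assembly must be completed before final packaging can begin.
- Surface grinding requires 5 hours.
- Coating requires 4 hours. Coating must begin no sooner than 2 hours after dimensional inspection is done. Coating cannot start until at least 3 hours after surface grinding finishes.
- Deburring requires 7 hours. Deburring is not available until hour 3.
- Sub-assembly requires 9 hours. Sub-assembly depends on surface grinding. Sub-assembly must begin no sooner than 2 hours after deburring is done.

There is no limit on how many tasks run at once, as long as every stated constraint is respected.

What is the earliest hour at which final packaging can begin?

23

Nothing blocks surface grinding, so it runs from hour 0 to hour 5.
Deburring waits on its own release at hour 3, so it starts at hour 3 and finishes at 3 + 7 = hour 10.
Sub-assembly has to wait for surface grinding (finishes hour 5); deburring (finishes hour 10, plus 2-hour gap → hour 12). The latest of these is hour 12, so sub-assembly runs hour 12 to 12 + 9 = hour 21.
For dimensional inspection: deburring (finishes hour 10); surface grinding (finishes hour 5). Taking the maximum gives a start of hour 10, and it finishes at 10 + 7 = hour 17.
Coating needs all of dimensional inspection (finishes hour 17, plus 2-hour gap → hour 19); surface grinding (finishes hour 5, plus 3-hour gap → hour 8). That puts its earliest start at hour 19; it finishes at 19 + 4 = hour 23.
Final packaging waits on coating (finishes hour 23); sub-assembly (finishes hour 21). The latest of these is hour 23, which is the earliest final packaging can start.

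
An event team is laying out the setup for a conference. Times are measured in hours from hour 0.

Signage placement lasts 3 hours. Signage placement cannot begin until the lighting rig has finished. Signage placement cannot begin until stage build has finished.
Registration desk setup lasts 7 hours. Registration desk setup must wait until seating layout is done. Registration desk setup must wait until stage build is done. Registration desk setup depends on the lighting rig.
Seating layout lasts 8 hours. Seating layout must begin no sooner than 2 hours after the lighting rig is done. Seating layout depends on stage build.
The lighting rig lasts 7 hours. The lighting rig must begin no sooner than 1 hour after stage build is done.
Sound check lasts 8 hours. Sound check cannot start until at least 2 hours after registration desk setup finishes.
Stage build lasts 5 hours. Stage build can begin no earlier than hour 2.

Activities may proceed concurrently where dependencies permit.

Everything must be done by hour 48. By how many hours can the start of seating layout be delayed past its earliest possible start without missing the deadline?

6

Stage build waits on its own release at hour 2, so it starts at hour 2 and finishes at 2 + 5 = hour 7.
The lighting rig cannot begin until stage build (finishes hour 7, plus 1-hour gap → hour 8). It runs from hour 8 to 8 + 7 = hour 15.
Seating layout needs all of the lighting rig (finishes hour 15, plus 2-hour gap → hour 17); stage build (finishes hour 7). That puts its earliest start at hour 17; it finishes at 17 + 8 = hour 25.

Working backward from the deadline:
To finish by hour 48, sound check (duration 8) must start no later than hour 40.
Registration desk setup must finish before sound check (must start by hour 40, minus 2-hour gap → hour 38). With a 7-hour duration, registration desk setup must start by 38 − 7 = hour 31.
Seating layout must finish before registration desk setup (must start by hour 31). With an 8-hour duration, seating layout must start by 31 − 8 = hour 23.
So seating layout can start as early as hour 17 and as late as hour 23, giving 23 − 17 = 6 hours of slack.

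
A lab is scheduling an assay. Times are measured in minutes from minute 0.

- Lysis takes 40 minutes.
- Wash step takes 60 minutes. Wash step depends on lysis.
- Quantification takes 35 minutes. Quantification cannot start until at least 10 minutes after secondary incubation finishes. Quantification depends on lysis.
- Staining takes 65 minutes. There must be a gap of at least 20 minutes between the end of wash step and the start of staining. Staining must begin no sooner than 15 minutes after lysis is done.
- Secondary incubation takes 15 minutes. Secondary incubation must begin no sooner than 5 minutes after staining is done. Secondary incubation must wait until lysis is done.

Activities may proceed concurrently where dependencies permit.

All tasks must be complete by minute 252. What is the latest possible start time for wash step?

Quantification has no dependents, so it just needs to finish by minute 252. Starting by 252 − 35 = minute 217 achieves that.
Secondary incubation must finish before quantification (must start by minute 217, minus 10-minute gap → minute 207). With a 15-minute duration, secondary incubation must start by 207 − 15 = minute 192.
Staining must finish before secondary incubation (must start by minute 192, minus 5-minute gap → minute 187). With a 65-minute duration, staining must start by 187 − 65 = minute 122.
Wash step has to be done before staining (must start by minute 122, minus 20-minute gap → minute 102). That means finishing by minute 102, i.e. starting by 102 − 60 = minute 42.

42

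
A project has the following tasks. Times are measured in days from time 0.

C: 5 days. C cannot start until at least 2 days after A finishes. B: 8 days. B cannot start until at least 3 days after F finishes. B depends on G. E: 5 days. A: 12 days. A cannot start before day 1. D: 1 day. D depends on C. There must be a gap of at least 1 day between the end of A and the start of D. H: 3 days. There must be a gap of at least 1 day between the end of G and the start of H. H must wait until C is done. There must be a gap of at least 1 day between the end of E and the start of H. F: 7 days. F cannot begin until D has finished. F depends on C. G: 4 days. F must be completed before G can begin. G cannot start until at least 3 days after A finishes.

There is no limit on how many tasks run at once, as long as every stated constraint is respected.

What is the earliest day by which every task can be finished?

Nothing blocks E, so it runs from day 0 to day 5.
After its own release at day 1, A can start at day 1 and finishes at day 13.
After A (finishes day 13, plus 2-day gap → day 15), C can start at day 15 and finishes at day 20.
D has to wait for C (finishes day 20); A (finishes day 13, plus 1-day gap → day 14). The latest of these is day 20, so D runs day 20 to 20 + 1 = day 21.
F cannot start until D (finishes day 21); C (finishes day 20). The controlling bound is day 21, so F finishes at 21 + 7 = day 28.
For G: F (finishes day 28); A (finishes day 13, plus 3-day gap → day 16). Taking the maximum gives a start of day 28, and it finishes at 28 + 4 = day 32.
H cannot start until G (finishes day 32, plus 1-day gap → day 33); C (finishes day 20); E (finishes day 5, plus 1-day gap → day 6). The controlling bound is day 33, so H finishes at 33 + 3 = day 36.
For B: F (finishes day 28, plus 3-day gap → day 31); G (finishes day 32). Taking the maximum gives a start of day 32, and it finishes at 32 + 8 = day 40.
All tasks are finished once the last one completes. Finish times: A at 13, B at 40, C at 20, D at 21, E at 5, F at 28, G at 32, H at 36. The latest is day 40.

40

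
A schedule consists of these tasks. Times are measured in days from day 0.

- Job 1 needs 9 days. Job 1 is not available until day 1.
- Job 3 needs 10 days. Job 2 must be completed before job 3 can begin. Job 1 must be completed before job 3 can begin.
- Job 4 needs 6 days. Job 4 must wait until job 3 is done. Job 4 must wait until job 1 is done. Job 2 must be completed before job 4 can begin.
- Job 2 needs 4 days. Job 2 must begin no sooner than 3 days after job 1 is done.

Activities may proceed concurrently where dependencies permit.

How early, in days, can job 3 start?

Job 1 waits on its own release at day 1, so it starts at day 1 and finishes at 1 + 9 = day 10.
Job 2 waits on job 1 (finishes day 10, plus 3-day gap → day 13), so it starts at day 13 and finishes at 13 + 4 = day 17.
Job 3 waits on job 2 (finishes day 17); job 1 (finishes day 10). The latest of these is day 17, which is the earliest job 3 can start.

17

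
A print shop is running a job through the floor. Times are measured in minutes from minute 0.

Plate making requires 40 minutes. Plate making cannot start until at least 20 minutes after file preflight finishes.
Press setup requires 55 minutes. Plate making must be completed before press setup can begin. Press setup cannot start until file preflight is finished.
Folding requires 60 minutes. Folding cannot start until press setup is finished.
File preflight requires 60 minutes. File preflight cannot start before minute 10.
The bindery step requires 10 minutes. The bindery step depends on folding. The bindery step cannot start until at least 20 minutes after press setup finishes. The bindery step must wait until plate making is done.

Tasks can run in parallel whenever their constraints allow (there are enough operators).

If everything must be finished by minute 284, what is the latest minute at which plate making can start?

The bindery step must finish by minute 284; it takes 10 minutes, so it must start by 284 − 10 = minute 274.
Folding must finish before the bindery step (must start by minute 274). With a 60-minute duration, folding must start by 274 − 60 = minute 214.
For press setup: folding (must start by minute 214); the bindery step (must start by minute 274, minus 20-minute gap → minute 254). The most restrictive is minute 214; with a 55-minute duration, press setup must start by minute 159.
Plate making must finish in time for press setup (must start by minute 159); the bindery step (must start by minute 274). The tightest is minute 159, so plate making must start by 159 − 40 = minute 119.

119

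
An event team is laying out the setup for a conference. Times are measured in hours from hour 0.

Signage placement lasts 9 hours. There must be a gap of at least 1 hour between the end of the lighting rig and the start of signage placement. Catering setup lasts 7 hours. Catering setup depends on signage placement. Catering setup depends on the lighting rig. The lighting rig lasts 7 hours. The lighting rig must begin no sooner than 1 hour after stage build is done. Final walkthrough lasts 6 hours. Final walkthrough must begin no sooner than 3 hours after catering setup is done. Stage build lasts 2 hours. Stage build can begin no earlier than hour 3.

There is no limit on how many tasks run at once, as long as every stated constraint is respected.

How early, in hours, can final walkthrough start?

Stage build waits on its own release at hour 3, so it starts at hour 3 and finishes at 3 + 2 = hour 5.
After stage build (finishes hour 5, plus 1-hour gap → hour 6), the lighting rig can start at hour 6 and finishes at hour 13.
After the lighting rig (finishes hour 13, plus 1-hour gap → hour 14), signage placement can start at hour 14 and finishes at hour 23.
Catering setup has to wait for signage placement (finishes hour 23); the lighting rig (finishes hour 13). The latest of these is hour 23, so catering setup runs hour 23 to 23 + 7 = hour 30.
Final walkthrough waits on catering setup (finishes hour 30, plus 3-hour gap → hour 33), so the earliest it can start is hour 33.

33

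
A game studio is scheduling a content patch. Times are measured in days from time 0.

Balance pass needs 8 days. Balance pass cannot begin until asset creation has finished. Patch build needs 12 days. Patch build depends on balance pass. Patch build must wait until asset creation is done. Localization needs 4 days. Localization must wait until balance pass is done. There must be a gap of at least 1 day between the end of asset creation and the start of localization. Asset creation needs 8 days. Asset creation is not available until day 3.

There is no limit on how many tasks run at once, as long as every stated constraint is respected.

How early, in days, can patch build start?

Asset creation waits on its own release at day 3, so it starts at day 3 and finishes at 3 + 8 = day 11.
Balance pass waits on asset creation (finishes day 11), so it starts at day 11 and finishes at 11 + 8 = day 19.
Patch build waits on balance pass (finishes day 19); asset creation (finishes day 11). The latest of these is day 19, which is the earliest patch build can start.

19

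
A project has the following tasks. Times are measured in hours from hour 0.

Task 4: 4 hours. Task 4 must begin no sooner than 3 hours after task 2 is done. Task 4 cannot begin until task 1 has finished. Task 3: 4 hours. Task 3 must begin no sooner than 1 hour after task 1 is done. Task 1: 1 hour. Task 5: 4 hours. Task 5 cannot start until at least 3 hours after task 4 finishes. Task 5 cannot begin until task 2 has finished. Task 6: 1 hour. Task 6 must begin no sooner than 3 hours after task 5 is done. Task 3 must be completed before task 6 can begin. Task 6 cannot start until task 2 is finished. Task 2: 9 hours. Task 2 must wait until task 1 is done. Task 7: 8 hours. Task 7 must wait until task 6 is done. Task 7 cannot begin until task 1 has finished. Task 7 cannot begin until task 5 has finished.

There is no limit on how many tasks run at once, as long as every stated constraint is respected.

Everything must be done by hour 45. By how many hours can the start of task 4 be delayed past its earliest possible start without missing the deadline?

Task 1 can start immediately at hour 0; it finishes at hour 1.
Task 2 waits on task 1 (finishes hour 1), so it starts at hour 1 and finishes at 1 + 9 = hour 10.
For task 4: task 2 (finishes hour 10, plus 3-hour gap → hour 13); task 1 (finishes hour 1). Taking the maximum gives a start of hour 13, and it finishes at 13 + 4 = hour 17.

Working backward from the deadline:
Nothing follows task 7; the deadline of hour 45 is its only limit. It must start by 45 − 8 = hour 37.
Task 6 feeds into task 7 (must start by hour 37); so task 6 must finish by hour 37 and therefore start by hour 36.
Task 5 feeds task 6 (must start by hour 36, minus 3-hour gap → hour 33); task 7 (must start by hour 37). Taking the minimum, task 5 must finish by hour 33 and start by 33 − 4 = hour 29.
Task 4 feeds into task 5 (must start by hour 29, minus 3-hour gap → hour 26); so task 4 must finish by hour 26 and therefore start by hour 22.
So task 4 can start as early as hour 13 and as late as hour 22, giving 22 − 13 = 9 hours of slack.

9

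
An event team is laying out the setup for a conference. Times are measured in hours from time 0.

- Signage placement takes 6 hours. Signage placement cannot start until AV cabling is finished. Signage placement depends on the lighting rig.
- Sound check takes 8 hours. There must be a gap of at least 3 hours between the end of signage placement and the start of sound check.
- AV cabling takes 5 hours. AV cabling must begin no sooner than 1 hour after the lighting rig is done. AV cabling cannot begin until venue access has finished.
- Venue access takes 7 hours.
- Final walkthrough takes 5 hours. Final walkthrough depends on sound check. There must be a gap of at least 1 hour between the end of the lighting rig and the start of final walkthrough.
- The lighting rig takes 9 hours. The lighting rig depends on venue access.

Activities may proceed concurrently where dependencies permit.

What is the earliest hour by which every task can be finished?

44

Nothing blocks venue access, so it runs from hour 0 to hour 7.
The lighting rig cannot begin until venue access (finishes hour 7). It runs from hour 7 to 7 + 9 = hour 16.
For AV cabling: the lighting rig (finishes hour 16, plus 1-hour gap → hour 17); venue access (finishes hour 7). Taking the maximum gives a start of hour 17, and it finishes at 17 + 5 = hour 22.
Signage placement has to wait for AV cabling (finishes hour 22); the lighting rig (finishes hour 16). The latest of these is hour 22, so signage placement runs hour 22 to 22 + 6 = hour 28.
Sound check cannot begin until signage placement (finishes hour 28, plus 3-hour gap → hour 31). It runs from hour 31 to 31 + 8 = hour 39.
Final walkthrough cannot start until sound check (finishes hour 39); the lighting rig (finishes hour 16, plus 1-hour gap → hour 17). The controlling bound is hour 39, so final walkthrough finishes at 39 + 5 = hour 44.
All tasks are finished once the last one completes. Finish times: Venue access at 7, The lighting rig at 16, AV cabling at 22, Signage placement at 28, Sound check at 39, Final walkthrough at 44. The latest is hour 44.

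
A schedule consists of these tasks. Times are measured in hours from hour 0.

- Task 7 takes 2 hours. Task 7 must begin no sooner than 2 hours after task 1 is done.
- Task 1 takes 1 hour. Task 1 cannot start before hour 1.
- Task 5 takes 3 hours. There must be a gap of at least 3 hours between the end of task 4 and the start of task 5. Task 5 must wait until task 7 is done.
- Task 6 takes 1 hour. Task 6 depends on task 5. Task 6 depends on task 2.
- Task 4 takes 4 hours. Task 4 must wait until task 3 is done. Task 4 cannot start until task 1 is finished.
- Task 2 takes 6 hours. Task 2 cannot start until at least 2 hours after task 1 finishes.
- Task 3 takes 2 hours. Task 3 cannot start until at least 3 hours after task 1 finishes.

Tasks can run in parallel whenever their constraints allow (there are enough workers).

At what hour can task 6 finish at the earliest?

Task 1 waits on its own release at hour 1, so it starts at hour 1 and finishes at 1 + 1 = hour 2.
Task 7 waits on task 1 (finishes hour 2, plus 2-hour gap → hour 4), so it starts at hour 4 and finishes at 4 + 2 = hour 6.
After task 1 (finishes hour 2, plus 3-hour gap → hour 5), task 3 can start at hour 5 and finishes at hour 7.
Task 4 needs all of task 3 (finishes hour 7); task 1 (finishes hour 2). That puts its earliest start at hour 7; it finishes at 7 + 4 = hour 11.
Task 5 has to wait for task 4 (finishes hour 11, plus 3-hour gap → hour 14); task 7 (finishes hour 6). The latest of these is hour 14, so task 5 runs hour 14 to 14 + 3 = hour 17.
Task 2 cannot begin until task 1 (finishes hour 2, plus 2-hour gap → hour 4). It runs from hour 4 to 4 + 6 = hour 10.
For task 6: task 5 (finishes hour 17); task 2 (finishes hour 10). Taking the maximum gives a start of hour 17, and it finishes at 17 + 1 = hour 18.

18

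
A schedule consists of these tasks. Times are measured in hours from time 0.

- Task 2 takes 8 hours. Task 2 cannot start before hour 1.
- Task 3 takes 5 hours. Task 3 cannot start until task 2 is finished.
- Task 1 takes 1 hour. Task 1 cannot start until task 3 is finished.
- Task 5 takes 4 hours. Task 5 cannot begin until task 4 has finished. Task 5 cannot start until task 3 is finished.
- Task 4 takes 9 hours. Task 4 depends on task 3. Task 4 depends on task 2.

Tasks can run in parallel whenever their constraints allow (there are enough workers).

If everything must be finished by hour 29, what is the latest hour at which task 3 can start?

11

Task 1 has no dependents, so it just needs to finish by hour 29. Starting by 29 − 1 = hour 28 achieves that.
To finish by hour 29, task 5 (duration 4) must start no later than hour 25.
Task 4 feeds into task 5 (must start by hour 25); so task 4 must finish by hour 25 and therefore start by hour 16.
Task 3 must finish in time for task 1 (must start by hour 28); task 4 (must start by hour 16); task 5 (must start by hour 25). The tightest is hour 16, so task 3 must start by 16 − 5 = hour 11.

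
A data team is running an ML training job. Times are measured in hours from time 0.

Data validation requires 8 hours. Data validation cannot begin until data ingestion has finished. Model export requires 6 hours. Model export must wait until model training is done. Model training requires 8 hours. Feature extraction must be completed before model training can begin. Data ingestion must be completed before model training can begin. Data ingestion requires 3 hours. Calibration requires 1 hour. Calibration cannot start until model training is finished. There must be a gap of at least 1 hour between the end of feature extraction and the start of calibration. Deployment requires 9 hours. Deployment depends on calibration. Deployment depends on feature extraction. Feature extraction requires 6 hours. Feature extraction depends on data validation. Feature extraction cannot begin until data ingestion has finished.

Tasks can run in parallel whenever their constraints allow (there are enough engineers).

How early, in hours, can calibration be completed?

Nothing blocks data ingestion, so it runs from hour 0 to hour 3.
Data validation waits on data ingestion (finishes hour 3), so it starts at hour 3 and finishes at 3 + 8 = hour 11.
Feature extraction cannot start until data validation (finishes hour 11); data ingestion (finishes hour 3). The controlling bound is hour 11, so feature extraction finishes at 11 + 6 = hour 17.
Model training has to wait for feature extraction (finishes hour 17); data ingestion (finishes hour 3). The latest of these is hour 17, so model training runs hour 17 to 17 + 8 = hour 25.
For calibration: model training (finishes hour 25); feature extraction (finishes hour 17, plus 1-hour gap → hour 18). Taking the maximum gives a start of hour 25, and it finishes at 25 + 1 = hour 26.

26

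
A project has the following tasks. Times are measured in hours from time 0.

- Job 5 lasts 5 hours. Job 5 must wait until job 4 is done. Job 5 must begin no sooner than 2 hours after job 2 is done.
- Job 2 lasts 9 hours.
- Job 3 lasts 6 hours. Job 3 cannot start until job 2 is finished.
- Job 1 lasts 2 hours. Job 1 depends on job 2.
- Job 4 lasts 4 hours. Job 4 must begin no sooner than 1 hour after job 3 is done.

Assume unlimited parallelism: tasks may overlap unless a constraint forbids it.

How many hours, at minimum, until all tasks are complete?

Job 2 can start immediately at hour 0; it finishes at hour 9.
Job 3 waits on job 2 (finishes hour 9), so it starts at hour 9 and finishes at 9 + 6 = hour 15.
Job 4 cannot begin until job 3 (finishes hour 15, plus 1-hour gap → hour 16). It runs from hour 16 to 16 + 4 = hour 20.
Job 5 cannot start until job 4 (finishes hour 20); job 2 (finishes hour 9, plus 2-hour gap → hour 11). The controlling bound is hour 20, so job 5 finishes at 20 + 5 = hour 25.
After job 2 (finishes hour 9), job 1 can start at hour 9 and finishes at hour 11.
All tasks are finished once the last one completes. Finish times: Job 1 at 11, Job 2 at 9, Job 3 at 15, Job 4 at 20, Job 5 at 25. The latest is hour 25.

25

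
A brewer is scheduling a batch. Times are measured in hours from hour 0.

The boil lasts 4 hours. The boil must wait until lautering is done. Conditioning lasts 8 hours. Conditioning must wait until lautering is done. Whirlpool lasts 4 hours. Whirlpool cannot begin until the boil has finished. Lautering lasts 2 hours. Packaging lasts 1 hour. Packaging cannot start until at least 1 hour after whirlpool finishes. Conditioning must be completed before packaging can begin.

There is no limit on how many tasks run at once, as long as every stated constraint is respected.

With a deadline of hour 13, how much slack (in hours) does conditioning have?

2

Nothing blocks lautering, so it runs from hour 0 to hour 2.
Conditioning cannot begin until lautering (finishes hour 2). It runs from hour 2 to 2 + 8 = hour 10.

Working backward from the deadline:
Packaging must finish by hour 13; it takes 1 hour, so it must start by 13 − 1 = hour 12.
Conditioning has to be done before packaging (must start by hour 12). That means finishing by hour 12, i.e. starting by 12 − 8 = hour 4.
So conditioning can start as early as hour 2 and as late as hour 4, giving 4 − 2 = 2 hours of slack.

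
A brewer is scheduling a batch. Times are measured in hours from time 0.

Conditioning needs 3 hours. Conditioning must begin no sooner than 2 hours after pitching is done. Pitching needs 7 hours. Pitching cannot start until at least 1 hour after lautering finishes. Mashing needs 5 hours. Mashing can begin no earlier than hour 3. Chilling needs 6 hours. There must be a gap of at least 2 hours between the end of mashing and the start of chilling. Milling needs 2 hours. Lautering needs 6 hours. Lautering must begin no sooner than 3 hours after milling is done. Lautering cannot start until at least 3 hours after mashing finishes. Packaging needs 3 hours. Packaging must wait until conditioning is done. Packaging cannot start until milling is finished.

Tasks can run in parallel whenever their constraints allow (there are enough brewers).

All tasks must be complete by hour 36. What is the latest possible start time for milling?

9

Packaging must finish by hour 36; it takes 3 hours, so it must start by 36 − 3 = hour 33.
Conditioning feeds into packaging (must start by hour 33); so conditioning must finish by hour 33 and therefore start by hour 30.
Since conditioning (must start by hour 30, minus 2-hour gap → hour 28) depends on it, pitching must finish by hour 28. Backing off its 7-hour duration gives a latest start of hour 21.
Since pitching (must start by hour 21, minus 1-hour gap → hour 20) depends on it, lautering must finish by hour 20. Backing off its 6-hour duration gives a latest start of hour 14.
For milling: lautering (must start by hour 14, minus 3-hour gap → hour 11); packaging (must start by hour 33). The most restrictive is hour 11; with a 2-hour duration, milling must start by hour 9.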